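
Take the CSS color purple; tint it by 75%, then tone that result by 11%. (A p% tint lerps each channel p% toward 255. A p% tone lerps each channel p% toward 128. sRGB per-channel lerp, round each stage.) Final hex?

CSS purple is rgb(128, 0, 128).
A 75% tint moves each channel 75% toward 255:
  R: 128 + 0.75×(255−128) = 128 + 95.25 = 223.25 → 223
  G: 0 + 0.75×(255−0) = 0 + 191.25 = 191.25 → 191
  B: 128 + 0.75×(255−128) = 128 + 95.25 = 223.25 → 223
After the tint: rgb(223, 191, 223) = #DFBFDF.
Lerp each channel 11% toward 128:
  R: 223 − 10.45 = 212.55 → 213
  G: 191 − 6.93 = 184.07 → 184
  B: 223 + 0.11×(128−223) = 223 − 10.45 = 212.55 → 213
rgb(213, 184, 213) = #D5B8D5.

#D5B8D5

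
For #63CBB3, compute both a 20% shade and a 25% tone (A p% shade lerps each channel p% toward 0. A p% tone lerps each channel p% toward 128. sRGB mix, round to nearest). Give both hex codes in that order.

#4FA28F, #6AB8A6

#63CBB3 is rgb(99, 203, 179).
20% shade:
  R: 99 + 0.2×(0−99) = 99 − 19.8 = 79.2 → 79
  G: 203 + 0.2×(0−203) = 203 − 40.6 = 162.4 → 162
  B: 179 + 0.2×(0−179) = 179 − 35.8 = 143.2 → 143
  → #4FA28F
25% tone:
  R: 99 + 0.25×(128−99) = 99 + 7.25 = 106.25 → 106
  G: 203 + 0.25×(128−203) = 203 − 18.75 = 184.25 → 184
  B: 179 + 0.25×(128−179) = 179 − 12.75 = 166.25 → 166
  → #6AB8A6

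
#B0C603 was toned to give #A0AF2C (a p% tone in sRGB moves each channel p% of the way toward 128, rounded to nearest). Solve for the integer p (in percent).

33%

#B0C603 is rgb(176, 198, 3); #A0AF2C is rgb(160, 175, 44).
On the B channel (widest range): 44 ≈ 3 + (p/100)(128 − 3), so p ≈ 100×(44 − 3)/(128 − 3) = 4100/125 = 32.80.
p = 33 reproduces all three channels after rounding.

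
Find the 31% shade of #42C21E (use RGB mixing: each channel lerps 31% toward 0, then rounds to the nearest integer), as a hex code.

#42C21E is rgb(66, 194, 30).
Per channel, c → c + 0.31(0 − c):
  R: 66 − 20.46 = 45.54 → 46
  G: 194 + 0.31×(0−194) = 194 − 60.14 = 133.86 → 134
  B: 30 + 0.31×(0−30) = 30 − 9.3 = 20.7 → 21
rgb(46, 134, 21) = #2E8615.

#2E8615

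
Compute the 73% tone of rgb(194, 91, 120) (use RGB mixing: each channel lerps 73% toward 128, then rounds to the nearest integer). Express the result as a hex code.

A 73% tone moves each channel 73% toward 128:
  R: 194 + 0.73×(128−194) = 194 − 48.18 = 145.82 → 146
  G: 91 + 0.73×(128−91) = 91 + 27.01 = 118.01 → 118
  B: 120 + 0.73×(128−120) = 120 + 5.84 = 125.84 → 126
rgb(146, 118, 126) = #92767E.

#92767E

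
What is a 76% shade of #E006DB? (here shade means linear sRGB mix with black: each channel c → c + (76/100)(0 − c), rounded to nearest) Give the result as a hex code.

#360135

#E006DB is rgb(224, 6, 219).
Per channel, c → c + 0.76(0 − c):
  R: 224 − 170.24 = 53.76 → 54
  G: 6 + 0.76×(0−6) = 6 − 4.56 = 1.44 → 1
  B: 219 + 0.76×(0−219) = 219 − 166.44 = 52.56 → 53
rgb(54, 1, 53) = #360135.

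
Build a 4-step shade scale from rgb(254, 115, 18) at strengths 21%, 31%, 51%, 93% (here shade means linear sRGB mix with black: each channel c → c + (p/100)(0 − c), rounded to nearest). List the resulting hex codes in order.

#C95B0E, #AF4F0C, #7C3809, #120801

21%: (254 − 53.34 = 200.66→201, 115 − 24.15 = 90.85→91, 18 − 3.78 = 14.22→14) → #C95B0E
31%: (254 − 78.74 = 175.26→175, 115 − 35.65 = 79.35→79, 18 − 5.58 = 12.42→12) → #AF4F0C
51%: (254 − 129.54 = 124.46→124, 115 − 58.65 = 56.35→56, 18 − 9.18 = 8.82→9) → #7C3809
93%: (254 − 236.22 = 17.78→18, 115 − 106.95 = 8.05→8, 18 − 16.74 = 1.26→1) → #120801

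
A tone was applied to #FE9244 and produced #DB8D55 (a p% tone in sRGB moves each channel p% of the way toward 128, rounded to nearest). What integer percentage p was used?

#FE9244 is rgb(254, 146, 68); #DB8D55 is rgb(219, 141, 85).
On the R channel (widest range): 219 ≈ 254 + (p/100)(128 − 254), so p ≈ 100×(219 − 254)/(128 − 254) = -3500/-126 = 27.78.
p = 28 reproduces all three channels after rounding.

28%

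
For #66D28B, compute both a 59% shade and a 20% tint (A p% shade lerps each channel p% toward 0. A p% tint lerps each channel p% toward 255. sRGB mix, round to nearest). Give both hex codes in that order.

#2A5639, #85DBA2

#66D28B is rgb(102, 210, 139).
59% shade:
  R: 102 + 0.59×(0−102) = 102 − 60.18 = 41.82 → 42
  G: 210 + 0.59×(0−210) = 210 − 123.9 = 86.1 → 86
  B: 139 − 82.01 = 56.99 → 57
  → #2A5639
20% tint:
  R: 102 + 0.2×(255−102) = 102 + 30.6 = 132.6 → 133
  G: 210 + 9 = 219 → 219
  B: 139 + 23.2 = 162.2 → 162
  → #85DBA2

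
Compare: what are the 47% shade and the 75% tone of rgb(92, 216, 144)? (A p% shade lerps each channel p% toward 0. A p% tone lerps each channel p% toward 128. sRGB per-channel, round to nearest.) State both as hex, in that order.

47% shade:
  R: 92 − 43.24 = 48.76 → 49
  G: 216 − 101.52 = 114.48 → 114
  B: 144 + 0.47×(0−144) = 144 − 67.68 = 76.32 → 76
  → #31724C
75% tone:
  R: 92 + 0.75×(128−92) = 92 + 27 = 119 → 119
  G: 216 + 0.75×(128−216) = 216 − 66 = 150 → 150
  B: 144 + 0.75×(128−144) = 144 − 12 = 132 → 132
  → #779684

#31724C, #779684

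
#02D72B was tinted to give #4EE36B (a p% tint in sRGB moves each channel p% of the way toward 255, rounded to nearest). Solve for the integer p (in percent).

30%

#02D72B is rgb(2, 215, 43); #4EE36B is rgb(78, 227, 107).
On the R channel (widest range): 78 ≈ 2 + (p/100)(255 − 2), so p ≈ 100×(78 − 2)/(255 − 2) = 7600/253 = 30.04.
p = 30 reproduces all three channels after rounding.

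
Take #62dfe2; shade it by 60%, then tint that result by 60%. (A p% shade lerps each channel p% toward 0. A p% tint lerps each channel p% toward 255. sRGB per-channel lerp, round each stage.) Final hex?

#62dfe2 is rgb(98, 223, 226).
Lerp each channel 60% toward 0:
  R: 98 + 0.6×(0−98) = 98 − 58.8 = 39.2 → 39
  G: 223 − 133.8 = 89.2 → 89
  B: 226 − 135.6 = 90.4 → 90
After the shade: rgb(39, 89, 90) = #27595a.
A 60% tint moves each channel 60% toward 255:
  R: 39 + 129.6 = 168.6 → 169
  G: 89 + 99.6 = 188.6 → 189
  B: 90 + 99 = 189 → 189
rgb(169, 189, 189) = #a9bdbd.

#a9bdbd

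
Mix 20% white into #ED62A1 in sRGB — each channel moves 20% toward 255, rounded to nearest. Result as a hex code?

#F181B4

#ED62A1 is rgb(237, 98, 161).
Lerp each channel 20% toward 255:
  R: 237 + 3.6 = 240.6 → 241
  G: 98 + 31.4 = 129.4 → 129
  B: 161 + 18.8 = 179.8 → 180
rgb(241, 129, 180) = #F181B4.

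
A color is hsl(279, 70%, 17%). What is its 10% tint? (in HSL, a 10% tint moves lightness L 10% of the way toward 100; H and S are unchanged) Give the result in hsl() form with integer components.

hsl(279, 70%, 25%)

L moves 10% from 17 toward 100: 17 + 8.3 = 25.3 → 25.
H and S are unchanged.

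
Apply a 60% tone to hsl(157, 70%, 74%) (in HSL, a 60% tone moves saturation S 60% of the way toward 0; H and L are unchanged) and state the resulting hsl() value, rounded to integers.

S moves 60% from 70 toward 0: 70 − 42 = 28 → 28.
H and L are unchanged.

hsl(157, 28%, 74%)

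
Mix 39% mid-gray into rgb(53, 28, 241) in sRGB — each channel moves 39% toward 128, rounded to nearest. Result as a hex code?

#5243C5

Lerp each channel 39% toward 128:
  R: 53 + 29.25 = 82.25 → 82
  G: 28 + 39 = 67 → 67
  B: 241 + 0.39×(128−241) = 241 − 44.07 = 196.93 → 197
rgb(82, 67, 197) = #5243C5.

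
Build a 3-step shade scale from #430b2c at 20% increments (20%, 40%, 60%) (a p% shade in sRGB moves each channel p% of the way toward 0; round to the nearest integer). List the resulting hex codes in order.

#360923, #28071a, #1b0412

#430b2c is rgb(67, 11, 44).
20%: (67 − 13.4 = 53.6→54, 11 − 2.2 = 8.8→9, 44 − 8.8 = 35.2→35) → #360923
40%: (67 − 26.8 = 40.2→40, 11 − 4.4 = 6.6→7, 44 − 17.6 = 26.4→26) → #28071a
60%: (67 − 40.2 = 26.8→27, 11 − 6.6 = 4.4→4, 44 − 26.4 = 17.6→18) → #1b0412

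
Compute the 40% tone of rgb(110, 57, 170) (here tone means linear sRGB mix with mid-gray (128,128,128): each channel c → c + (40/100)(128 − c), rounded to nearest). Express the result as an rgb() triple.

rgb(117, 85, 153)

A 40% tone moves each channel 40% toward 128:
  R: 110 + 7.2 = 117.2 → 117
  G: 57 + 28.4 = 85.4 → 85
  B: 170 − 16.8 = 153.2 → 153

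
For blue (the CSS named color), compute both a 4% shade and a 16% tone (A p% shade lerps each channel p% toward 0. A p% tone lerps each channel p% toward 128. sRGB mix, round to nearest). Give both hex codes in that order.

CSS blue is rgb(0, 0, 255).
4% shade:
  R: 0 + 0.04×(0−0) = 0 + 0 = 0 → 0
  G: 0 + 0 = 0 → 0
  B: 255 − 10.2 = 244.8 → 245
  → #0000F5
16% tone:
  R: 0 + 0.16×(128−0) = 0 + 20.48 = 20.48 → 20
  G: 0 + 20.48 = 20.48 → 20
  B: 255 + 0.16×(128−255) = 255 − 20.32 = 234.68 → 235
  → #1414EB

#0000F5, #1414EB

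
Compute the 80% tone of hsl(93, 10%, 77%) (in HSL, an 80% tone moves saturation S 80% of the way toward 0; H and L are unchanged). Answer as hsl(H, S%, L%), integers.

hsl(93, 2%, 77%)

S moves 80% from 10 toward 0: 10 − 8 = 2 → 2.
H and L are unchanged.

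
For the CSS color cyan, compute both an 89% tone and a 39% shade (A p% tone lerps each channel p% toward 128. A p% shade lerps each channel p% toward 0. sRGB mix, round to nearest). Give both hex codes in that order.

#728e8e, #009c9c

CSS cyan is rgb(0, 255, 255).
89% tone:
  R: 0 + 0.89×(128−0) = 0 + 113.92 = 113.92 → 114
  G: 255 + 0.89×(128−255) = 255 − 113.03 = 141.97 → 142
  B: 255 − 113.03 = 141.97 → 142
  → #728e8e
39% shade:
  R: 0 + 0.39×(0−0) = 0 + 0 = 0 → 0
  G: 255 + 0.39×(0−255) = 255 − 99.45 = 155.55 → 156
  B: 255 + 0.39×(0−255) = 255 − 99.45 = 155.55 → 156
  → #009c9c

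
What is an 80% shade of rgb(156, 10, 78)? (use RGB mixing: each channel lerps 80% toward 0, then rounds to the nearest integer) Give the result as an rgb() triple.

rgb(31, 2, 16)

Lerp each channel 80% toward 0:
  R: 156 − 124.8 = 31.2 → 31
  G: 10 + 0.8×(0−10) = 10 − 8 = 2 → 2
  B: 78 + 0.8×(0−78) = 78 − 62.4 = 15.6 → 16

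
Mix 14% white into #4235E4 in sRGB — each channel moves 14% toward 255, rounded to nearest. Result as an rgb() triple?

#4235E4 is rgb(66, 53, 228).
A 14% tint moves each channel 14% toward 255:
  R: 66 + 0.14×(255−66) = 66 + 26.46 = 92.46 → 92
  G: 53 + 0.14×(255−53) = 53 + 28.28 = 81.28 → 81
  B: 228 + 0.14×(255−228) = 228 + 3.78 = 231.78 → 232

rgb(92, 81, 232)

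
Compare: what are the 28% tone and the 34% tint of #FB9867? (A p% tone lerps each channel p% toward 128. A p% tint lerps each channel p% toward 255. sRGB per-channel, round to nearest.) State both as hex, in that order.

#D9916E, #FCBB9B

#FB9867 is rgb(251, 152, 103).
28% tone:
  R: 251 + 0.28×(128−251) = 251 − 34.44 = 216.56 → 217
  G: 152 + 0.28×(128−152) = 152 − 6.72 = 145.28 → 145
  B: 103 + 7 = 110 → 110
  → #D9916E
34% tint:
  R: 251 + 1.36 = 252.36 → 252
  G: 152 + 0.34×(255−152) = 152 + 35.02 = 187.02 → 187
  B: 103 + 51.68 = 154.68 → 155
  → #FCBB9B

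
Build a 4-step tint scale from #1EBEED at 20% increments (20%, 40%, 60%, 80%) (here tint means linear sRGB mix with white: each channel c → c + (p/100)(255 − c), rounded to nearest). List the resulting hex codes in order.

#4BCBF1, #78D8F4, #A5E5F8, #D2F2FB

#1EBEED is rgb(30, 190, 237).
20%: (30 + 45 = 75→75, 190 + 13 = 203→203, 237 + 3.6 = 240.6→241) → #4BCBF1
40%: (30 + 90 = 120→120, 190 + 26 = 216→216, 237 + 7.2 = 244.2→244) → #78D8F4
60%: (30 + 135 = 165→165, 190 + 39 = 229→229, 237 + 10.8 = 247.8→248) → #A5E5F8
80%: (30 + 180 = 210→210, 190 + 52 = 242→242, 237 + 14.4 = 251.4→251) → #D2F2FB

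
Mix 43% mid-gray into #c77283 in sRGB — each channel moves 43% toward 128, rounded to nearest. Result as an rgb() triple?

#c77283 is rgb(199, 114, 131).
Per channel, c → c + 0.43(128 − c):
  R: 199 − 30.53 = 168.47 → 168
  G: 114 + 6.02 = 120.02 → 120
  B: 131 − 1.29 = 129.71 → 130

rgb(168, 120, 130)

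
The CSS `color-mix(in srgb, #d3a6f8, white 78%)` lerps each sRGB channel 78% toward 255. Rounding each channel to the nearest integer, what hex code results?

#d3a6f8 is rgb(211, 166, 248).
A 78% tint moves each channel 78% toward 255:
  R: 211 + 34.32 = 245.32 → 245
  G: 166 + 0.78×(255−166) = 166 + 69.42 = 235.42 → 235
  B: 248 + 5.46 = 253.46 → 253
rgb(245, 235, 253) = #f5ebfd.

#f5ebfd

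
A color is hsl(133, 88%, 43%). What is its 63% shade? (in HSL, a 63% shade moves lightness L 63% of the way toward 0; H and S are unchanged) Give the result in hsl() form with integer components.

hsl(133, 88%, 16%)

L moves 63% from 43 toward 0: 43 − 27.09 = 15.91 → 16.
H and S are unchanged.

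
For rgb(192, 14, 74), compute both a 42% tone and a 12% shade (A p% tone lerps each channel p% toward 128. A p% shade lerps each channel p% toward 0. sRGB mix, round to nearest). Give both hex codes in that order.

42% tone:
  R: 192 − 26.88 = 165.12 → 165
  G: 14 + 0.42×(128−14) = 14 + 47.88 = 61.88 → 62
  B: 74 + 0.42×(128−74) = 74 + 22.68 = 96.68 → 97
  → #A53E61
12% shade:
  R: 192 − 23.04 = 168.96 → 169
  G: 14 + 0.12×(0−14) = 14 − 1.68 = 12.32 → 12
  B: 74 + 0.12×(0−74) = 74 − 8.88 = 65.12 → 65
  → #A90C41

#A53E61, #A90C41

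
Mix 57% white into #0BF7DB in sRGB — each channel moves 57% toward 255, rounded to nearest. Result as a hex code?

#96FCF0

#0BF7DB is rgb(11, 247, 219).
Per channel, c → c + 0.57(255 − c):
  R: 11 + 0.57×(255−11) = 11 + 139.08 = 150.08 → 150
  G: 247 + 0.57×(255−247) = 247 + 4.56 = 251.56 → 252
  B: 219 + 0.57×(255−219) = 219 + 20.52 = 239.52 → 240
rgb(150, 252, 240) = #96FCF0.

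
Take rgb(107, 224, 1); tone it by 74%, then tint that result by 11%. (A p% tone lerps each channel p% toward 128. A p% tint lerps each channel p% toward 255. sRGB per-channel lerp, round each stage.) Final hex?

#8aa471

Lerp each channel 74% toward 128:
  R: 107 + 15.54 = 122.54 → 123
  G: 224 − 71.04 = 152.96 → 153
  B: 1 + 0.74×(128−1) = 1 + 93.98 = 94.98 → 95
After the tone: rgb(123, 153, 95) = #7b995f.
Lerp each channel 11% toward 255:
  R: 123 + 0.11×(255−123) = 123 + 14.52 = 137.52 → 138
  G: 153 + 0.11×(255−153) = 153 + 11.22 = 164.22 → 164
  B: 95 + 0.11×(255−95) = 95 + 17.6 = 112.6 → 113
rgb(138, 164, 113) = #8aa471.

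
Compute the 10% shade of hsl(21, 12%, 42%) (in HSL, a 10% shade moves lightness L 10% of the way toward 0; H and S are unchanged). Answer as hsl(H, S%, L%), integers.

L moves 10% from 42 toward 0: 42 − 4.2 = 37.8 → 38.
H and S are unchanged.

hsl(21, 12%, 38%)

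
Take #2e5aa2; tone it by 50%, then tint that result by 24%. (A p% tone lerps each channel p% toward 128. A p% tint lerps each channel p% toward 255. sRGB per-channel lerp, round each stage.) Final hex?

#2e5aa2 is rgb(46, 90, 162).
A 50% tone moves each channel 50% toward 128:
  R: 46 + 0.5×(128−46) = 46 + 41 = 87 → 87
  G: 90 + 19 = 109 → 109
  B: 162 + 0.5×(128−162) = 162 − 17 = 145 → 145
After the tone: rgb(87, 109, 145) = #576d91.
Lerp each channel 24% toward 255:
  R: 87 + 40.32 = 127.32 → 127
  G: 109 + 35.04 = 144.04 → 144
  B: 145 + 26.4 = 171.4 → 171
rgb(127, 144, 171) = #7f90ab.

#7f90ab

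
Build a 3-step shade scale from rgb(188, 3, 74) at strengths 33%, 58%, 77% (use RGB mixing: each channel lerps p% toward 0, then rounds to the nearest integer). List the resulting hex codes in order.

33%: (188 − 62.04 = 125.96→126, 3 − 0.99 = 2.01→2, 74 − 24.42 = 49.58→50) → #7E0232
58%: (188 − 109.04 = 78.96→79, 3 − 1.74 = 1.26→1, 74 − 42.92 = 31.08→31) → #4F011F
77%: (188 − 144.76 = 43.24→43, 3 − 2.31 = 0.69→1, 74 − 56.98 = 17.02→17) → #2B0111

#7E0232, #4F011F, #2B0111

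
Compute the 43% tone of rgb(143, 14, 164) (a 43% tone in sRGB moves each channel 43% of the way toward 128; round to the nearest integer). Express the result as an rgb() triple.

Per channel, c → c + 0.43(128 − c):
  R: 143 + 0.43×(128−143) = 143 − 6.45 = 136.55 → 137
  G: 14 + 0.43×(128−14) = 14 + 49.02 = 63.02 → 63
  B: 164 − 15.48 = 148.52 → 149

rgb(137, 63, 149)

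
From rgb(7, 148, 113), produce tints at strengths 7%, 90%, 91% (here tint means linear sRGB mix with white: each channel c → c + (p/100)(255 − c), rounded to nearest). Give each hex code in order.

7%: (7 + 17.36 = 24.36→24, 148 + 7.49 = 155.49→155, 113 + 9.94 = 122.94→123) → #189B7B
90%: (7 + 223.2 = 230.2→230, 148 + 96.3 = 244.3→244, 113 + 127.8 = 240.8→241) → #E6F4F1
91%: (7 + 225.68 = 232.68→233, 148 + 97.37 = 245.37→245, 113 + 129.22 = 242.22→242) → #E9F5F2

#189B7B, #E6F4F1, #E9F5F2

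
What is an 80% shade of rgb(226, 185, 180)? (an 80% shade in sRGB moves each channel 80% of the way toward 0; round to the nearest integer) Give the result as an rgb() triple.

rgb(45, 37, 36)

An 80% shade moves each channel 80% toward 0:
  R: 226 − 180.8 = 45.2 → 45
  G: 185 − 148 = 37 → 37
  B: 180 + 0.8×(0−180) = 180 − 144 = 36 → 36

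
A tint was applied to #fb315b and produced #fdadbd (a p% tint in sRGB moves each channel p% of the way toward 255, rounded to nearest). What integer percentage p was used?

60%

#fb315b is rgb(251, 49, 91); #fdadbd is rgb(253, 173, 189).
On the G channel (widest range): 173 ≈ 49 + (p/100)(255 − 49), so p ≈ 100×(173 − 49)/(255 − 49) = 12400/206 = 60.19.
p = 60 reproduces all three channels after rounding.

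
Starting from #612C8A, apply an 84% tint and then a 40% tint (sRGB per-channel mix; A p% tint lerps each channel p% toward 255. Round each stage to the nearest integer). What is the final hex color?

#612C8A is rgb(97, 44, 138).
An 84% tint moves each channel 84% toward 255:
  R: 97 + 132.72 = 229.72 → 230
  G: 44 + 177.24 = 221.24 → 221
  B: 138 + 0.84×(255−138) = 138 + 98.28 = 236.28 → 236
After the tint: rgb(230, 221, 236) = #E6DDEC.
Per channel, c → c + 0.4(255 − c):
  R: 230 + 0.4×(255−230) = 230 + 10 = 240 → 240
  G: 221 + 0.4×(255−221) = 221 + 13.6 = 234.6 → 235
  B: 236 + 7.6 = 243.6 → 244
rgb(240, 235, 244) = #F0EBF4.

#F0EBF4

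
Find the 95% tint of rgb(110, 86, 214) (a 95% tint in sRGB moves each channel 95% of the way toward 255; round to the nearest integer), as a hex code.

Per channel, c → c + 0.95(255 − c):
  R: 110 + 0.95×(255−110) = 110 + 137.75 = 247.75 → 248
  G: 86 + 0.95×(255−86) = 86 + 160.55 = 246.55 → 247
  B: 214 + 0.95×(255−214) = 214 + 38.95 = 252.95 → 253
rgb(248, 247, 253) = #f8f7fd.

#f8f7fd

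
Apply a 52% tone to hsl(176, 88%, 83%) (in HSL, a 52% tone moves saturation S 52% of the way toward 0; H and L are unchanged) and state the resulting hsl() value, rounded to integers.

S moves 52% from 88 toward 0: 88 − 45.76 = 42.24 → 42.
H and L are unchanged.

hsl(176, 42%, 83%)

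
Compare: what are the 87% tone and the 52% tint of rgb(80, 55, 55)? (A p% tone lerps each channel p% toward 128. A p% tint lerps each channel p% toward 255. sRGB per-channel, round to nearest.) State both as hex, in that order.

87% tone:
  R: 80 + 41.76 = 121.76 → 122
  G: 55 + 0.87×(128−55) = 55 + 63.51 = 118.51 → 119
  B: 55 + 0.87×(128−55) = 55 + 63.51 = 118.51 → 119
  → #7A7777
52% tint:
  R: 80 + 91 = 171 → 171
  G: 55 + 0.52×(255−55) = 55 + 104 = 159 → 159
  B: 55 + 104 = 159 → 159
  → #AB9F9F

#7A7777, #AB9F9F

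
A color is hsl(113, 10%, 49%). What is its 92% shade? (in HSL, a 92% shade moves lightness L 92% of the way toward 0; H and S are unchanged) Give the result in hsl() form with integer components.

hsl(113, 10%, 4%)

L moves 92% from 49 toward 0: 49 − 45.08 = 3.92 → 4.
H and S are unchanged.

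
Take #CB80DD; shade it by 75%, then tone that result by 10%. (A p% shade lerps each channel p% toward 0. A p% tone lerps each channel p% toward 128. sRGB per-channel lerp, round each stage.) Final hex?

#3B2A3E

#CB80DD is rgb(203, 128, 221).
A 75% shade moves each channel 75% toward 0:
  R: 203 − 152.25 = 50.75 → 51
  G: 128 − 96 = 32 → 32
  B: 221 + 0.75×(0−221) = 221 − 165.75 = 55.25 → 55
After the shade: rgb(51, 32, 55) = #332037.
Per channel, c → c + 0.1(128 − c):
  R: 51 + 7.7 = 58.7 → 59
  G: 32 + 0.1×(128−32) = 32 + 9.6 = 41.6 → 42
  B: 55 + 7.3 = 62.3 → 62
rgb(59, 42, 62) = #3B2A3E.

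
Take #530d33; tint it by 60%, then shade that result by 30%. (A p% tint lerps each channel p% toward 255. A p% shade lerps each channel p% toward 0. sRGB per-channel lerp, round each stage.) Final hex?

#826f79

#530d33 is rgb(83, 13, 51).
Lerp each channel 60% toward 255:
  R: 83 + 103.2 = 186.2 → 186
  G: 13 + 0.6×(255−13) = 13 + 145.2 = 158.2 → 158
  B: 51 + 0.6×(255−51) = 51 + 122.4 = 173.4 → 173
After the tint: rgb(186, 158, 173) = #ba9ead.
Per channel, c → c + 0.3(0 − c):
  R: 186 + 0.3×(0−186) = 186 − 55.8 = 130.2 → 130
  G: 158 − 47.4 = 110.6 → 111
  B: 173 + 0.3×(0−173) = 173 − 51.9 = 121.1 → 121
rgb(130, 111, 121) = #826f79.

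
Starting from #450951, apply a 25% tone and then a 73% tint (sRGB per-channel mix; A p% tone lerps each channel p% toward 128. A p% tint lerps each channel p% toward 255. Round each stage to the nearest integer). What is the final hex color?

#450951 is rgb(69, 9, 81).
Per channel, c → c + 0.25(128 − c):
  R: 69 + 14.75 = 83.75 → 84
  G: 9 + 0.25×(128−9) = 9 + 29.75 = 38.75 → 39
  B: 81 + 11.75 = 92.75 → 93
After the tone: rgb(84, 39, 93) = #54275D.
Per channel, c → c + 0.73(255 − c):
  R: 84 + 0.73×(255−84) = 84 + 124.83 = 208.83 → 209
  G: 39 + 0.73×(255−39) = 39 + 157.68 = 196.68 → 197
  B: 93 + 0.73×(255−93) = 93 + 118.26 = 211.26 → 211
rgb(209, 197, 211) = #D1C5D3.

#D1C5D3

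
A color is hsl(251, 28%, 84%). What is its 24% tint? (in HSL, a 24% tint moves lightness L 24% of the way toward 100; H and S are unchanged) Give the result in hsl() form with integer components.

L moves 24% from 84 toward 100: 84 + 3.84 = 87.84 → 88.
H and S are unchanged.

hsl(251, 28%, 88%)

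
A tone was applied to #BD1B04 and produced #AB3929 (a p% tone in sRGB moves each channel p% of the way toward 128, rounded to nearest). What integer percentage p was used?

#BD1B04 is rgb(189, 27, 4); #AB3929 is rgb(171, 57, 41).
On the B channel (widest range): 41 ≈ 4 + (p/100)(128 − 4), so p ≈ 100×(41 − 4)/(128 − 4) = 3700/124 = 29.84.
p = 30 reproduces all three channels after rounding.

30%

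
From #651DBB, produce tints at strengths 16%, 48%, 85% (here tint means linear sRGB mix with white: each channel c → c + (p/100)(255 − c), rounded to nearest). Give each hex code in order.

#7E41C6, #AF89DC, #E8DDF5

#651DBB is rgb(101, 29, 187).
16%: (101 + 24.64 = 125.64→126, 29 + 36.16 = 65.16→65, 187 + 10.88 = 197.88→198) → #7E41C6
48%: (101 + 73.92 = 174.92→175, 29 + 108.48 = 137.48→137, 187 + 32.64 = 219.64→220) → #AF89DC
85%: (101 + 130.9 = 231.9→232, 29 + 192.1 = 221.1→221, 187 + 57.8 = 244.8→245) → #E8DDF5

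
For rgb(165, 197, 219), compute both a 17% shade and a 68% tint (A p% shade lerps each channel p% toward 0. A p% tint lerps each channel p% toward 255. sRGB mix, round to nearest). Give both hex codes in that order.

17% shade:
  R: 165 − 28.05 = 136.95 → 137
  G: 197 + 0.17×(0−197) = 197 − 33.49 = 163.51 → 164
  B: 219 − 37.23 = 181.77 → 182
  → #89A4B6
68% tint:
  R: 165 + 0.68×(255−165) = 165 + 61.2 = 226.2 → 226
  G: 197 + 0.68×(255−197) = 197 + 39.44 = 236.44 → 236
  B: 219 + 0.68×(255−219) = 219 + 24.48 = 243.48 → 243
  → #E2ECF3

#89A4B6, #E2ECF3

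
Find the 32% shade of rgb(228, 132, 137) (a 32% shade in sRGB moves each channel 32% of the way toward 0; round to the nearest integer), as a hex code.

#9b5a5d

A 32% shade moves each channel 32% toward 0:
  R: 228 + 0.32×(0−228) = 228 − 72.96 = 155.04 → 155
  G: 132 + 0.32×(0−132) = 132 − 42.24 = 89.76 → 90
  B: 137 + 0.32×(0−137) = 137 − 43.84 = 93.16 → 93
rgb(155, 90, 93) = #9b5a5d.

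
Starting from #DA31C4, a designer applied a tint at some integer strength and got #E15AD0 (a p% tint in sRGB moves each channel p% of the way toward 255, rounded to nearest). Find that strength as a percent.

20%

#DA31C4 is rgb(218, 49, 196); #E15AD0 is rgb(225, 90, 208).
On the G channel (widest range): 90 ≈ 49 + (p/100)(255 − 49), so p ≈ 100×(90 − 49)/(255 − 49) = 4100/206 = 19.90.
p = 20 reproduces all three channels after rounding.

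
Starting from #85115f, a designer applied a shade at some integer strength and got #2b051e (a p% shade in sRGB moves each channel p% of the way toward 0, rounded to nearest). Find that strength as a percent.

68%

#85115f is rgb(133, 17, 95); #2b051e is rgb(43, 5, 30).
On the R channel (widest range): 43 ≈ 133 + (p/100)(0 − 133), so p ≈ 100×(43 − 133)/(0 − 133) = -9000/-133 = 67.67.
p = 68 reproduces all three channels after rounding.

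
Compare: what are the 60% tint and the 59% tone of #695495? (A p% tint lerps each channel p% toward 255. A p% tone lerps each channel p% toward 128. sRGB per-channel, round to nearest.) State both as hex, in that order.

#695495 is rgb(105, 84, 149).
60% tint:
  R: 105 + 90 = 195 → 195
  G: 84 + 0.6×(255−84) = 84 + 102.6 = 186.6 → 187
  B: 149 + 0.6×(255−149) = 149 + 63.6 = 212.6 → 213
  → #C3BBD5
59% tone:
  R: 105 + 0.59×(128−105) = 105 + 13.57 = 118.57 → 119
  G: 84 + 0.59×(128−84) = 84 + 25.96 = 109.96 → 110
  B: 149 − 12.39 = 136.61 → 137
  → #776E89

#C3BBD5, #776E89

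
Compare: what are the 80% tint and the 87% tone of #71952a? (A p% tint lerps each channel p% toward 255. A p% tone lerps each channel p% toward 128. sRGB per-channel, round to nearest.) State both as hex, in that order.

#e3ead4, #7e8375

#71952a is rgb(113, 149, 42).
80% tint:
  R: 113 + 113.6 = 226.6 → 227
  G: 149 + 0.8×(255−149) = 149 + 84.8 = 233.8 → 234
  B: 42 + 0.8×(255−42) = 42 + 170.4 = 212.4 → 212
  → #e3ead4
87% tone:
  R: 113 + 0.87×(128−113) = 113 + 13.05 = 126.05 → 126
  G: 149 + 0.87×(128−149) = 149 − 18.27 = 130.73 → 131
  B: 42 + 74.82 = 116.82 → 117
  → #7e8375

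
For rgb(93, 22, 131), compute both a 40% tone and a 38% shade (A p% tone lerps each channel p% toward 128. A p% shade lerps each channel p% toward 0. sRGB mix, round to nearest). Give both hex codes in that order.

40% tone:
  R: 93 + 14 = 107 → 107
  G: 22 + 0.4×(128−22) = 22 + 42.4 = 64.4 → 64
  B: 131 + 0.4×(128−131) = 131 − 1.2 = 129.8 → 130
  → #6b4082
38% shade:
  R: 93 − 35.34 = 57.66 → 58
  G: 22 − 8.36 = 13.64 → 14
  B: 131 − 49.78 = 81.22 → 81
  → #3a0e51

#6b4082, #3a0e51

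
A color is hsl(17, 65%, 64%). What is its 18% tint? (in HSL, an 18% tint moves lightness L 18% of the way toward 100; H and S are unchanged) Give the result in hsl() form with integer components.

hsl(17, 65%, 70%)

L moves 18% from 64 toward 100: 64 + 6.48 = 70.48 → 70.
H and S are unchanged.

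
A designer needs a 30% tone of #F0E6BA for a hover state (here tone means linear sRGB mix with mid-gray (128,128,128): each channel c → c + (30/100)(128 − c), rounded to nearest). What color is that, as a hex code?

#F0E6BA is rgb(240, 230, 186).
A 30% tone moves each channel 30% toward 128:
  R: 240 + 0.3×(128−240) = 240 − 33.6 = 206.4 → 206
  G: 230 + 0.3×(128−230) = 230 − 30.6 = 199.4 → 199
  B: 186 − 17.4 = 168.6 → 169
rgb(206, 199, 169) = #CEC7A9.

#CEC7A9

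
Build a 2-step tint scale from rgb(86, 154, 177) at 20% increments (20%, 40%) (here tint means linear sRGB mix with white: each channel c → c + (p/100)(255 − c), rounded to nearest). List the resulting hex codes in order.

#78AEC1, #9AC2D0

20%: (86 + 33.8 = 119.8→120, 154 + 20.2 = 174.2→174, 177 + 15.6 = 192.6→193) → #78AEC1
40%: (86 + 67.6 = 153.6→154, 154 + 40.4 = 194.4→194, 177 + 31.2 = 208.2→208) → #9AC2D0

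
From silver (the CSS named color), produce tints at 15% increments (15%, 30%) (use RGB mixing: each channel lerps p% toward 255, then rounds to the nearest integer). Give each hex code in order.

#C9C9C9, #D3D3D3

CSS silver is rgb(192, 192, 192).
15%: (192 + 9.45 = 201.45→201, 192 + 9.45 = 201.45→201, 192 + 9.45 = 201.45→201) → #C9C9C9
30%: (192 + 18.9 = 210.9→211, 192 + 18.9 = 210.9→211, 192 + 18.9 = 210.9→211) → #D3D3D3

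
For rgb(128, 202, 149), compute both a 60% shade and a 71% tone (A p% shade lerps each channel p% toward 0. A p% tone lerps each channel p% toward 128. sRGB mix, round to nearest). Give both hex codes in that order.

60% shade:
  R: 128 + 0.6×(0−128) = 128 − 76.8 = 51.2 → 51
  G: 202 + 0.6×(0−202) = 202 − 121.2 = 80.8 → 81
  B: 149 + 0.6×(0−149) = 149 − 89.4 = 59.6 → 60
  → #33513C
71% tone:
  R: 128 + 0 = 128 → 128
  G: 202 + 0.71×(128−202) = 202 − 52.54 = 149.46 → 149
  B: 149 − 14.91 = 134.09 → 134
  → #809586

#33513C, #809586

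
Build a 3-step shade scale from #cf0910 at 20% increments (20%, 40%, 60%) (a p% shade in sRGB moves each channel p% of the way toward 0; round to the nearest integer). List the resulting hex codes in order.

#a6070d, #7c050a, #530406

#cf0910 is rgb(207, 9, 16).
20%: (207 − 41.4 = 165.6→166, 9 − 1.8 = 7.2→7, 16 − 3.2 = 12.8→13) → #a6070d
40%: (207 − 82.8 = 124.2→124, 9 − 3.6 = 5.4→5, 16 − 6.4 = 9.6→10) → #7c050a
60%: (207 − 124.2 = 82.8→83, 9 − 5.4 = 3.6→4, 16 − 9.6 = 6.4→6) → #530406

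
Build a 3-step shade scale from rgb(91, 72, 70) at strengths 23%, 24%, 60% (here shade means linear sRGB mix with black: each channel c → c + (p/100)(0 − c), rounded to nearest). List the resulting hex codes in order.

23%: (91 − 20.93 = 70.07→70, 72 − 16.56 = 55.44→55, 70 − 16.1 = 53.9→54) → #463736
24%: (91 − 21.84 = 69.16→69, 72 − 17.28 = 54.72→55, 70 − 16.8 = 53.2→53) → #453735
60%: (91 − 54.6 = 36.4→36, 72 − 43.2 = 28.8→29, 70 − 42 = 28→28) → #241d1c

#463736, #453735, #241d1c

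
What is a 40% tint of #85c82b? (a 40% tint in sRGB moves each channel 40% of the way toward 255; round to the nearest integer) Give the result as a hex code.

#b6de80

#85c82b is rgb(133, 200, 43).
Lerp each channel 40% toward 255:
  R: 133 + 48.8 = 181.8 → 182
  G: 200 + 22 = 222 → 222
  B: 43 + 0.4×(255−43) = 43 + 84.8 = 127.8 → 128
rgb(182, 222, 128) = #b6de80.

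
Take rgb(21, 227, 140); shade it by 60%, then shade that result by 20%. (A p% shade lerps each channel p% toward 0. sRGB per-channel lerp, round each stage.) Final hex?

Lerp each channel 60% toward 0:
  R: 21 + 0.6×(0−21) = 21 − 12.6 = 8.4 → 8
  G: 227 − 136.2 = 90.8 → 91
  B: 140 + 0.6×(0−140) = 140 − 84 = 56 → 56
After the shade: rgb(8, 91, 56) = #085B38.
A 20% shade moves each channel 20% toward 0:
  R: 8 + 0.2×(0−8) = 8 − 1.6 = 6.4 → 6
  G: 91 − 18.2 = 72.8 → 73
  B: 56 + 0.2×(0−56) = 56 − 11.2 = 44.8 → 45
rgb(6, 73, 45) = #06492D.

#06492D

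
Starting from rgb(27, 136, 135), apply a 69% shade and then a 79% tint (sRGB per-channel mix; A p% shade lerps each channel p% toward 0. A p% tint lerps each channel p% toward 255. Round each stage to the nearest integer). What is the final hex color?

Per channel, c → c + 0.69(0 − c):
  R: 27 + 0.69×(0−27) = 27 − 18.63 = 8.37 → 8
  G: 136 + 0.69×(0−136) = 136 − 93.84 = 42.16 → 42
  B: 135 − 93.15 = 41.85 → 42
After the shade: rgb(8, 42, 42) = #082A2A.
Lerp each channel 79% toward 255:
  R: 8 + 0.79×(255−8) = 8 + 195.13 = 203.13 → 203
  G: 42 + 168.27 = 210.27 → 210
  B: 42 + 0.79×(255−42) = 42 + 168.27 = 210.27 → 210
rgb(203, 210, 210) = #CBD2D2.

#CBD2D2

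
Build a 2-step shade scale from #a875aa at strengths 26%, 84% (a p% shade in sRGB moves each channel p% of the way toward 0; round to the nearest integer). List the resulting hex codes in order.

#7c577e, #1b131b

#a875aa is rgb(168, 117, 170).
26%: (168 − 43.68 = 124.32→124, 117 − 30.42 = 86.58→87, 170 − 44.2 = 125.8→126) → #7c577e
84%: (168 − 141.12 = 26.88→27, 117 − 98.28 = 18.72→19, 170 − 142.8 = 27.2→27) → #1b131b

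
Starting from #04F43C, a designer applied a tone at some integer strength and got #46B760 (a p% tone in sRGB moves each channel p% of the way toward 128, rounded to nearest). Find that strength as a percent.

53%

#04F43C is rgb(4, 244, 60); #46B760 is rgb(70, 183, 96).
On the R channel (widest range): 70 ≈ 4 + (p/100)(128 − 4), so p ≈ 100×(70 − 4)/(128 − 4) = 6600/124 = 53.23.
p = 53 reproduces all three channels after rounding.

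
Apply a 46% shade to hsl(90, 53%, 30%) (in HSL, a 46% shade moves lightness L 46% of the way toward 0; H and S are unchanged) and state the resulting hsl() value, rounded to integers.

L moves 46% from 30 toward 0: 30 − 13.8 = 16.2 → 16.
H and S are unchanged.

hsl(90, 53%, 16%)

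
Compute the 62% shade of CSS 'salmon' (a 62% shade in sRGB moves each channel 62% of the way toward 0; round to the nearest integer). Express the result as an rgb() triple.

rgb(95, 49, 43)

CSS salmon is rgb(250, 128, 114).
A 62% shade moves each channel 62% toward 0:
  R: 250 − 155 = 95 → 95
  G: 128 − 79.36 = 48.64 → 49
  B: 114 − 70.68 = 43.32 → 43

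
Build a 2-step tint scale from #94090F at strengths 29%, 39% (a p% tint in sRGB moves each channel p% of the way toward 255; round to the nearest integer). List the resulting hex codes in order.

#B35055, #BE696D

#94090F is rgb(148, 9, 15).
29%: (148 + 31.03 = 179.03→179, 9 + 71.34 = 80.34→80, 15 + 69.6 = 84.6→85) → #B35055
39%: (148 + 41.73 = 189.73→190, 9 + 95.94 = 104.94→105, 15 + 93.6 = 108.6→109) → #BE696D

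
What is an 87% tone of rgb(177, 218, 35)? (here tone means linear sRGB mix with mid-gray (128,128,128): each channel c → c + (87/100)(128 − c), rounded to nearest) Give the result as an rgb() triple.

Lerp each channel 87% toward 128:
  R: 177 + 0.87×(128−177) = 177 − 42.63 = 134.37 → 134
  G: 218 + 0.87×(128−218) = 218 − 78.3 = 139.7 → 140
  B: 35 + 80.91 = 115.91 → 116

rgb(134, 140, 116)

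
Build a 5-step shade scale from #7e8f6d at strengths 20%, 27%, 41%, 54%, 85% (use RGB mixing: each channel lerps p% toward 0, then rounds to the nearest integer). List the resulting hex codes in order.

#657257, #5c6850, #4a5440, #3a4232, #131510

#7e8f6d is rgb(126, 143, 109).
20%: (126 − 25.2 = 100.8→101, 143 − 28.6 = 114.4→114, 109 − 21.8 = 87.2→87) → #657257
27%: (126 − 34.02 = 91.98→92, 143 − 38.61 = 104.39→104, 109 − 29.43 = 79.57→80) → #5c6850
41%: (126 − 51.66 = 74.34→74, 143 − 58.63 = 84.37→84, 109 − 44.69 = 64.31→64) → #4a5440
54%: (126 − 68.04 = 57.96→58, 143 − 77.22 = 65.78→66, 109 − 58.86 = 50.14→50) → #3a4232
85%: (126 − 107.1 = 18.9→19, 143 − 121.55 = 21.45→21, 109 − 92.65 = 16.35→16) → #131510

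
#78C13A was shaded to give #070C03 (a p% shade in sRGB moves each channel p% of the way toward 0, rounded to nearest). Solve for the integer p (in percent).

94%

#78C13A is rgb(120, 193, 58); #070C03 is rgb(7, 12, 3).
On the G channel (widest range): 12 ≈ 193 + (p/100)(0 − 193), so p ≈ 100×(12 − 193)/(0 − 193) = -18100/-193 = 93.78.
p = 94 reproduces all three channels after rounding.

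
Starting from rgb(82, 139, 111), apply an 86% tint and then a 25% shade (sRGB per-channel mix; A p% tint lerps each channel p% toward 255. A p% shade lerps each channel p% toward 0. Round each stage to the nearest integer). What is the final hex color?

Lerp each channel 86% toward 255:
  R: 82 + 148.78 = 230.78 → 231
  G: 139 + 0.86×(255−139) = 139 + 99.76 = 238.76 → 239
  B: 111 + 0.86×(255−111) = 111 + 123.84 = 234.84 → 235
After the tint: rgb(231, 239, 235) = #E7EFEB.
Per channel, c → c + 0.25(0 − c):
  R: 231 − 57.75 = 173.25 → 173
  G: 239 − 59.75 = 179.25 → 179
  B: 235 + 0.25×(0−235) = 235 − 58.75 = 176.25 → 176
rgb(173, 179, 176) = #ADB3B0.

#ADB3B0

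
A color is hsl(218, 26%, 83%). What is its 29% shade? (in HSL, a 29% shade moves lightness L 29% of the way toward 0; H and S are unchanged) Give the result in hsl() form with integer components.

L moves 29% from 83 toward 0: 83 − 24.07 = 58.93 → 59.
H and S are unchanged.

hsl(218, 26%, 59%)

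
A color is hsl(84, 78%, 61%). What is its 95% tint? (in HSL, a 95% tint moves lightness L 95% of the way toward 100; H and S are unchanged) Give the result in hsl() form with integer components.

hsl(84, 78%, 98%)

L moves 95% from 61 toward 100: 61 + 37.05 = 98.05 → 98.
H and S are unchanged.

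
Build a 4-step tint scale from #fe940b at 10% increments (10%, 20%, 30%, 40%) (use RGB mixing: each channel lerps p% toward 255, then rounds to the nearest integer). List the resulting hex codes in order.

#fe940b is rgb(254, 148, 11).
10%: (254→254, 148 + 10.7 = 158.7→159, 11 + 24.4 = 35.4→35) → #fe9f23
20%: (254→254, 148 + 21.4 = 169.4→169, 11 + 48.8 = 59.8→60) → #fea93c
30%: (254→254, 148 + 32.1 = 180.1→180, 11 + 73.2 = 84.2→84) → #feb454
40%: (254→254, 148 + 42.8 = 190.8→191, 11 + 97.6 = 108.6→109) → #febf6d

#fe9f23, #fea93c, #feb454, #febf6d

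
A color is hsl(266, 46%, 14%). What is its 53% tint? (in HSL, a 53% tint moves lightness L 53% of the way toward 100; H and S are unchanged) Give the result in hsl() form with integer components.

hsl(266, 46%, 60%)

L moves 53% from 14 toward 100: 14 + 45.58 = 59.58 → 60.
H and S are unchanged.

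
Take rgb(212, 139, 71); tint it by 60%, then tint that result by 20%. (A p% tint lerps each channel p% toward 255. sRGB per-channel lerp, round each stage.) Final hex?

A 60% tint moves each channel 60% toward 255:
  R: 212 + 25.8 = 237.8 → 238
  G: 139 + 0.6×(255−139) = 139 + 69.6 = 208.6 → 209
  B: 71 + 110.4 = 181.4 → 181
After the tint: rgb(238, 209, 181) = #EED1B5.
A 20% tint moves each channel 20% toward 255:
  R: 238 + 0.2×(255−238) = 238 + 3.4 = 241.4 → 241
  G: 209 + 0.2×(255−209) = 209 + 9.2 = 218.2 → 218
  B: 181 + 14.8 = 195.8 → 196
rgb(241, 218, 196) = #F1DAC4.

#F1DAC4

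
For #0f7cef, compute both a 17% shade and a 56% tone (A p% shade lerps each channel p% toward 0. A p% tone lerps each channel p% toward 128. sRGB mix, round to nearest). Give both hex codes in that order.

#0c67c6, #4e7eb1

#0f7cef is rgb(15, 124, 239).
17% shade:
  R: 15 + 0.17×(0−15) = 15 − 2.55 = 12.45 → 12
  G: 124 + 0.17×(0−124) = 124 − 21.08 = 102.92 → 103
  B: 239 − 40.63 = 198.37 → 198
  → #0c67c6
56% tone:
  R: 15 + 0.56×(128−15) = 15 + 63.28 = 78.28 → 78
  G: 124 + 2.24 = 126.24 → 126
  B: 239 − 62.16 = 176.84 → 177
  → #4e7eb1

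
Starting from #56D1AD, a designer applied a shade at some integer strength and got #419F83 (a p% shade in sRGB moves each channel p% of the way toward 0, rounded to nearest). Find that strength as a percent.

#56D1AD is rgb(86, 209, 173); #419F83 is rgb(65, 159, 131).
On the G channel (widest range): 159 ≈ 209 + (p/100)(0 − 209), so p ≈ 100×(159 − 209)/(0 − 209) = -5000/-209 = 23.92.
p = 24 reproduces all three channels after rounding.

24%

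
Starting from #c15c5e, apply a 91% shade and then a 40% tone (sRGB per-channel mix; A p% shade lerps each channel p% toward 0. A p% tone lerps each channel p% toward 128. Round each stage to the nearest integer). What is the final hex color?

#c15c5e is rgb(193, 92, 94).
A 91% shade moves each channel 91% toward 0:
  R: 193 + 0.91×(0−193) = 193 − 175.63 = 17.37 → 17
  G: 92 − 83.72 = 8.28 → 8
  B: 94 + 0.91×(0−94) = 94 − 85.54 = 8.46 → 8
After the shade: rgb(17, 8, 8) = #110808.
Lerp each channel 40% toward 128:
  R: 17 + 44.4 = 61.4 → 61
  G: 8 + 0.4×(128−8) = 8 + 48 = 56 → 56
  B: 8 + 0.4×(128−8) = 8 + 48 = 56 → 56
rgb(61, 56, 56) = #3d3838.

#3d3838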